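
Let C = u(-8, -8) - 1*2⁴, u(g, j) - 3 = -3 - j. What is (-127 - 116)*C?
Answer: 1944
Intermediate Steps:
u(g, j) = -j (u(g, j) = 3 + (-3 - j) = -j)
C = -8 (C = -1*(-8) - 1*2⁴ = 8 - 1*16 = 8 - 16 = -8)
(-127 - 116)*C = (-127 - 116)*(-8) = -243*(-8) = 1944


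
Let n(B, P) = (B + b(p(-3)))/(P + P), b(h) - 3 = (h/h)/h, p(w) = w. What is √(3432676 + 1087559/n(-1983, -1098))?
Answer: 2*√40931064301582/5941 ≈ 2153.8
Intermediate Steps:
b(h) = 3 + 1/h (b(h) = 3 + (h/h)/h = 3 + 1/h)
n(B, P) = (8/3 + B)/(2*P) (n(B, P) = (B + (3 + 1/(-3)))/(P + P) = (B + (3 - ⅓))/((2*P)) = (B + 8/3)*(1/(2*P)) = (8/3 + B)*(1/(2*P)) = (8/3 + B)/(2*P))
√(3432676 + 1087559/n(-1983, -1098)) = √(3432676 + 1087559/(((⅙)*(8 + 3*(-1983))/(-1098)))) = √(3432676 + 1087559/(((⅙)*(-1/1098)*(8 - 5949)))) = √(3432676 + 1087559/(((⅙)*(-1/1098)*(-5941)))) = √(3432676 + 1087559/(5941/6588)) = √(3432676 + 1087559*(6588/5941)) = √(3432676 + 7164838692/5941) = √(27558366808/5941) = 2*√40931064301582/5941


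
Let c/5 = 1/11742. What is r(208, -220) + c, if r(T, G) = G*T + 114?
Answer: -535975327/11742 ≈ -45646.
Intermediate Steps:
r(T, G) = 114 + G*T
c = 5/11742 ≈ 0.00042582
r(208, -220) + c = (114 - 220*208) + 5/11742 = (114 - 45760) + 5/11742 = -45646 + 5/11742 = -535975327/11742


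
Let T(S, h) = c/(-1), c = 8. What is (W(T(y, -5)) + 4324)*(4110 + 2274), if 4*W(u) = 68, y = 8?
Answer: 27712944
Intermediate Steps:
T(S, h) = -8 (T(S, h) = 8/(-1) = 8*(-1) = -8)
W(u) = 17 (W(u) = (¼)*68 = 17)
(W(T(y, -5)) + 4324)*(4110 + 2274) = (17 + 4324)*(4110 + 2274) = 4341*6384 = 27712944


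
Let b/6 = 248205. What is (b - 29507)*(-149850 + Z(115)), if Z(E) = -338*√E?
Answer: -218739491550 - 493386374*√115 ≈ -2.2403e+11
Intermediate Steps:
b = 1489230 (b = 6*248205 = 1489230)
(b - 29507)*(-149850 + Z(115)) = (1489230 - 29507)*(-149850 - 338*√115) = 1459723*(-149850 - 338*√115) = -218739491550 - 493386374*√115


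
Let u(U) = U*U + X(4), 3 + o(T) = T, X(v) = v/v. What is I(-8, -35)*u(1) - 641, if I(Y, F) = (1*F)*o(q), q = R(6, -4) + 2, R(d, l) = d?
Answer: -991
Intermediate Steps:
q = 8 (q = 6 + 2 = 8)
X(v) = 1
o(T) = -3 + T
u(U) = 1 + U² (u(U) = U*U + 1 = U² + 1 = 1 + U²)
I(Y, F) = 5*F (I(Y, F) = (1*F)*(-3 + 8) = F*5 = 5*F)
I(-8, -35)*u(1) - 641 = (5*(-35))*(1 + 1²) - 641 = -175*(1 + 1) - 641 = -175*2 - 641 = -350 - 641 = -991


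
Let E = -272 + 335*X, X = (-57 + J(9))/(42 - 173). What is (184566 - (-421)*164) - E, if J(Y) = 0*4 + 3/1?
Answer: 33240452/131 ≈ 2.5374e+5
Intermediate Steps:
J(Y) = 3 (J(Y) = 0 + 3*1 = 0 + 3 = 3)
X = 54/131 (X = (-57 + 3)/(42 - 173) = -54/(-131) = -54*(-1/131) = 54/131 ≈ 0.41221)
E = -17542/131 (E = -272 + 335*(54/131) = -272 + 18090/131 = -17542/131 ≈ -133.91)
(184566 - (-421)*164) - E = (184566 - (-421)*164) - 1*(-17542/131) = (184566 - 1*(-69044)) + 17542/131 = (184566 + 69044) + 17542/131 = 253610 + 17542/131 = 33240452/131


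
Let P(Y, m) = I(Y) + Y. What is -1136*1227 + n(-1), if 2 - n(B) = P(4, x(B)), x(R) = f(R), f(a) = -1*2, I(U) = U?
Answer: -1393878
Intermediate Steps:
f(a) = -2
x(R) = -2
P(Y, m) = 2*Y (P(Y, m) = Y + Y = 2*Y)
n(B) = -6 (n(B) = 2 - 2*4 = 2 - 1*8 = 2 - 8 = -6)
-1136*1227 + n(-1) = -1136*1227 - 6 = -1393872 - 6 = -1393878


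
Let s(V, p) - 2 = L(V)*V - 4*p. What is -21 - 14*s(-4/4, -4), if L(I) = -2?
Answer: -301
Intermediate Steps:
s(V, p) = 2 - 4*p - 2*V (s(V, p) = 2 + (-2*V - 4*p) = 2 + (-4*p - 2*V) = 2 - 4*p - 2*V)
-21 - 14*s(-4/4, -4) = -21 - 14*(2 - 4*(-4) - (-8)/4) = -21 - 14*(2 + 16 - (-8)/4) = -21 - 14*(2 + 16 - 2*(-1)) = -21 - 14*(2 + 16 + 2) = -21 - 14*20 = -21 - 280 = -301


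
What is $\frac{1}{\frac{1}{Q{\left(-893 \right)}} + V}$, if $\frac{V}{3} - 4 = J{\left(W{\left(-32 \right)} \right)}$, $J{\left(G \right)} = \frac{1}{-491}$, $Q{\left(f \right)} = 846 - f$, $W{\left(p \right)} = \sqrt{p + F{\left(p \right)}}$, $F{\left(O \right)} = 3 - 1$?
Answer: $\frac{853849}{10241462} \approx 0.083372$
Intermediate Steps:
$F{\left(O \right)} = 2$
$W{\left(p \right)} = \sqrt{2 + p}$ ($W{\left(p \right)} = \sqrt{p + 2} = \sqrt{2 + p}$)
$J{\left(G \right)} = - \frac{1}{491}$
$V = \frac{5889}{491}$ ($V = 12 + 3 \left(- \frac{1}{491}\right) = 12 - \frac{3}{491} = \frac{5889}{491} \approx 11.994$)
$\frac{1}{\frac{1}{Q{\left(-893 \right)}} + V} = \frac{1}{\frac{1}{846 - -893} + \frac{5889}{491}} = \frac{1}{\frac{1}{846 + 893} + \frac{5889}{491}} = \frac{1}{\frac{1}{1739} + \frac{5889}{491}} = \frac{1}{\frac{10241462}{853849}} = \frac{853849}{10241462}$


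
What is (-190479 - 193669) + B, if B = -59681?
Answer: -443829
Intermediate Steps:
(-190479 - 193669) + B = (-190479 - 193669) - 59681 = -384148 - 59681 = -443829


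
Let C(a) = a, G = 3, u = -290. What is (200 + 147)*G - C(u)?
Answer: 1331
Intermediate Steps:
(200 + 147)*G - C(u) = (200 + 147)*3 - 1*(-290) = 347*3 + 290 = 1041 + 290 = 1331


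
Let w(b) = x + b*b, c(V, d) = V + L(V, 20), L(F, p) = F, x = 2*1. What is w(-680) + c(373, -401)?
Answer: 463148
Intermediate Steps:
x = 2
c(V, d) = 2*V (c(V, d) = V + V = 2*V)
w(b) = 2 + b² (w(b) = 2 + b*b = 2 + b²)
w(-680) + c(373, -401) = (2 + (-680)²) + 2*373 = (2 + 462400) + 746 = 462402 + 746 = 463148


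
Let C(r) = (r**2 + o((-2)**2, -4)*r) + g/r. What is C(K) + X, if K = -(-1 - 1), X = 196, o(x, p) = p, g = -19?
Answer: 365/2 ≈ 182.50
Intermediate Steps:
K = 2 (K = -1*(-2) = 2)
C(r) = r**2 - 19/r - 4*r (C(r) = (r**2 - 4*r) - 19/r = r**2 - 19/r - 4*r)
C(K) + X = (-19 + 2**2*(-4 + 2))/2 + 196 = (-19 + 4*(-2))/2 + 196 = (-19 - 8)/2 + 196 = (1/2)*(-27) + 196 = -27/2 + 196 = 365/2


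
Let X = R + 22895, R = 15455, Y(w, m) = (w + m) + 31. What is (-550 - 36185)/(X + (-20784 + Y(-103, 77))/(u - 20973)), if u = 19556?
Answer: -52053495/54362729 ≈ -0.95752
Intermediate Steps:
Y(w, m) = 31 + m + w (Y(w, m) = (m + w) + 31 = 31 + m + w)
X = 38350 (X = 15455 + 22895 = 38350)
(-550 - 36185)/(X + (-20784 + Y(-103, 77))/(u - 20973)) = (-550 - 36185)/(38350 + (-20784 + (31 + 77 - 103))/(19556 - 20973)) = -36735/(38350 + (-20784 + 5)/(-1417)) = -36735/(38350 - 20779*(-1/1417)) = -36735/(38350 + 20779/1417) = -36735/54362729/1417 = -36735*1417/54362729 = -52053495/54362729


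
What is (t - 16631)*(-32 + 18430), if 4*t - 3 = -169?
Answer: -306740655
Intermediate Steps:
t = -83/2 (t = ¾ + (¼)*(-169) = ¾ - 169/4 = -83/2 ≈ -41.500)
(t - 16631)*(-32 + 18430) = (-83/2 - 16631)*(-32 + 18430) = -33345/2*18398 = -306740655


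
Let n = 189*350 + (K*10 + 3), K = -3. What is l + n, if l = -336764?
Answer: -270641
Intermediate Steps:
n = 66123 (n = 189*350 + (-3*10 + 3) = 66150 + (-30 + 3) = 66150 - 27 = 66123)
l + n = -336764 + 66123 = -270641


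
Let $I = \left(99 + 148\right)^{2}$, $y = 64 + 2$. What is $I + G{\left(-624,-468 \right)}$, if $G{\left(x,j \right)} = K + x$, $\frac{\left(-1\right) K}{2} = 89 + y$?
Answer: $60075$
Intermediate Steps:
$y = 66$
$K = -310$ ($K = - 2 \left(89 + 66\right) = \left(-2\right) 155 = -310$)
$G{\left(x,j \right)} = -310 + x$
$I = 61009$ ($I = 247^{2} = 61009$)
$I + G{\left(-624,-468 \right)} = 61009 - 934 = 60075$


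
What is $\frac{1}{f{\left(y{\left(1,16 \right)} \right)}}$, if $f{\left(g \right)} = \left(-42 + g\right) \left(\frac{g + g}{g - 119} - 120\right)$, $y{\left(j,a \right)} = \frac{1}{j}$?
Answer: $\frac{59}{290321} \approx 0.00020322$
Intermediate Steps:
$f{\left(g \right)} = \left(-120 + \frac{2 g}{-119 + g}\right) \left(-42 + g\right)$ ($f{\left(g \right)} = \left(-42 + g\right) \left(\frac{2 g}{-119 + g} - 120\right) = \left(-42 + g\right) \left(-120 + \frac{2 g}{-119 + g}\right) = \left(-120 + \frac{2 g}{-119 + g}\right) \left(-42 + g\right)$)
$\frac{1}{f{\left(y{\left(1,16 \right)} \right)}} = \frac{1}{2 \frac{1}{-119 + 1^{-1}} \left(-299880 - 59 \left(1^{-1}\right)^{2} + \frac{9618}{1}\right)} = \frac{1}{2 \frac{1}{-119 + 1} \left(-299880 - 59 \cdot 1^{2} + 9618 \cdot 1\right)} = \frac{1}{2 \frac{1}{-118} \left(-299880 - 59 + 9618\right)} = \frac{1}{2 \left(- \frac{1}{118}\right) \left(-299880 - 59 + 9618\right)} = \frac{1}{2 \left(- \frac{1}{118}\right) \left(-290321\right)} = \frac{1}{\frac{290321}{59}} = \frac{59}{290321}$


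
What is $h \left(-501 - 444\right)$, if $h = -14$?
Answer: $13230$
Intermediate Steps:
$h \left(-501 - 444\right) = - 14 \left(-501 - 444\right) = \left(-14\right) \left(-945\right) = 13230$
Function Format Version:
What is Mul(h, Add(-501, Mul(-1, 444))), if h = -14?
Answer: 13230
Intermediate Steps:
Mul(h, Add(-501, Mul(-1, 444))) = Mul(-14, Add(-501, Mul(-1, 444))) = Mul(-14, Add(-501, -444)) = Mul(-14, -945) = 13230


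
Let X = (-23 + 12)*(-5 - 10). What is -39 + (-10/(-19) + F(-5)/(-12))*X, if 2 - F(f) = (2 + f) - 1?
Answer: -1317/38 ≈ -34.658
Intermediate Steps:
F(f) = 1 - f (F(f) = 2 - ((2 + f) - 1) = 2 - (1 + f) = 2 + (-1 - f) = 1 - f)
X = 165 (X = -11*(-15) = 165)
-39 + (-10/(-19) + F(-5)/(-12))*X = -39 + (-10/(-19) + (1 - 1*(-5))/(-12))*165 = -39 + (-10*(-1/19) + (1 + 5)*(-1/12))*165 = -39 + (10/19 + 6*(-1/12))*165 = -39 + (10/19 - ½)*165 = -39 + (1/38)*165 = -39 + 165/38 = -1317/38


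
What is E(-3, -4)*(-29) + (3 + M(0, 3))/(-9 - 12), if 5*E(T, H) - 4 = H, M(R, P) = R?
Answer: -⅐ ≈ -0.14286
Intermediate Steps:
E(T, H) = ⅘ + H/5
E(-3, -4)*(-29) + (3 + M(0, 3))/(-9 - 12) = (⅘ + (⅕)*(-4))*(-29) + (3 + 0)/(-9 - 12) = (⅘ - ⅘)*(-29) + 3/(-21) = 0*(-29) + 3*(-1/21) = 0 - ⅐ = -⅐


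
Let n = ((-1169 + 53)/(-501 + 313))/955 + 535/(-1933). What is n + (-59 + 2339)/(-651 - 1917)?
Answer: -10754192951/9283609435 ≈ -1.1584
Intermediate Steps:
n = -23474168/86762705 (n = -1116/(-188)*(1/955) + 535*(-1/1933) = -1116*(-1/188)*(1/955) - 535/1933 = (279/47)*(1/955) - 535/1933 = 279/44885 - 535/1933 = -23474168/86762705 ≈ -0.27056)
n + (-59 + 2339)/(-651 - 1917) = -23474168/86762705 + (-59 + 2339)/(-651 - 1917) = -23474168/86762705 + 2280/(-2568) = -23474168/86762705 + 2280*(-1/2568) = -23474168/86762705 - 95/107 = -10754192951/9283609435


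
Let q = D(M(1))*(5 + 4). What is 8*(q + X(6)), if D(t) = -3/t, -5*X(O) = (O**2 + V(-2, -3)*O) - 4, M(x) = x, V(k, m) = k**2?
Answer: -1528/5 ≈ -305.60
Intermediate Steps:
X(O) = 4/5 - 4*O/5 - O**2/5 (X(O) = -((O**2 + (-2)**2*O) - 4)/5 = -((O**2 + 4*O) - 4)/5 = -(-4 + O**2 + 4*O)/5 = 4/5 - 4*O/5 - O**2/5)
q = -27 (q = (-3/1)*(5 + 4) = -3*1*9 = -3*9 = -27)
8*(q + X(6)) = 8*(-27 + (4/5 - 4/5*6 - 1/5*6**2)) = 8*(-27 + (4/5 - 24/5 - 1/5*36)) = 8*(-27 + (4/5 - 24/5 - 36/5)) = 8*(-27 - 56/5) = 8*(-191/5) = -1528/5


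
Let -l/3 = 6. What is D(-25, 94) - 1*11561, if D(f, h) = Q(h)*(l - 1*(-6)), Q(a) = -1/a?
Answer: -543361/47 ≈ -11561.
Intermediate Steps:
l = -18 (l = -3*6 = -18)
D(f, h) = 12/h (D(f, h) = (-1/h)*(-18 - 1*(-6)) = (-1/h)*(-18 + 6) = -1/h*(-12) = 12/h)
D(-25, 94) - 1*11561 = 12/94 - 1*11561 = 12*(1/94) - 11561 = 6/47 - 11561 = -543361/47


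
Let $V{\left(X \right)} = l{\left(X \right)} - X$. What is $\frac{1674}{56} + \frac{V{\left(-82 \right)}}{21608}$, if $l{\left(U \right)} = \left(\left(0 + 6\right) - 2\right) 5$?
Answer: $\frac{1130547}{37814} \approx 29.898$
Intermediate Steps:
$l{\left(U \right)} = 20$ ($l{\left(U \right)} = \left(6 - 2\right) 5 = 4 \cdot 5 = 20$)
$V{\left(X \right)} = 20 - X$
$\frac{1674}{56} + \frac{V{\left(-82 \right)}}{21608} = \frac{1674}{56} + \frac{20 - -82}{21608} = 1674 \cdot \frac{1}{56} + \left(20 + 82\right) \frac{1}{21608} = \frac{837}{28} + 102 \cdot \frac{1}{21608} = \frac{837}{28} + \frac{51}{10804} = \frac{1130547}{37814}$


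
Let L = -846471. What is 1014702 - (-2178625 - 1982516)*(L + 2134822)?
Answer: 5361011183193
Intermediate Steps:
1014702 - (-2178625 - 1982516)*(L + 2134822) = 1014702 - (-2178625 - 1982516)*(-846471 + 2134822) = 1014702 - (-4161141)*1288351 = 1014702 - 1*(-5361010168491) = 1014702 + 5361010168491 = 5361011183193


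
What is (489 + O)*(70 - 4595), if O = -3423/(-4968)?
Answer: -3669435625/1656 ≈ -2.2158e+6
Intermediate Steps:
O = 1141/1656 (O = -3423*(-1/4968) = 1141/1656 ≈ 0.68901)
(489 + O)*(70 - 4595) = (489 + 1141/1656)*(70 - 4595) = (810925/1656)*(-4525) = -3669435625/1656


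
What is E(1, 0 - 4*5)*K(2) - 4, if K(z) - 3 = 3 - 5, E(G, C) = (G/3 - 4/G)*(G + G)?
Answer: -34/3 ≈ -11.333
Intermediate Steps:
E(G, C) = 2*G*(-4/G + G/3) (E(G, C) = (G*(⅓) - 4/G)*(2*G) = (G/3 - 4/G)*(2*G) = (-4/G + G/3)*(2*G) = 2*G*(-4/G + G/3))
K(z) = 1 (K(z) = 3 + (3 - 5) = 3 - 2 = 1)
E(1, 0 - 4*5)*K(2) - 4 = (-8 + (⅔)*1²)*1 - 4 = (-8 + (⅔)*1)*1 - 4 = (-8 + ⅔)*1 - 4 = -22/3*1 - 4 = -22/3 - 4 = -34/3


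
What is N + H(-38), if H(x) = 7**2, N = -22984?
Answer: -22935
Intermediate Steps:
H(x) = 49
N + H(-38) = -22984 + 49 = -22935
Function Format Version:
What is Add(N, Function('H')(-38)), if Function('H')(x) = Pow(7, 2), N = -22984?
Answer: -22935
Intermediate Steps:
Function('H')(x) = 49
Add(N, Function('H')(-38)) = Add(-22984, 49) = -22935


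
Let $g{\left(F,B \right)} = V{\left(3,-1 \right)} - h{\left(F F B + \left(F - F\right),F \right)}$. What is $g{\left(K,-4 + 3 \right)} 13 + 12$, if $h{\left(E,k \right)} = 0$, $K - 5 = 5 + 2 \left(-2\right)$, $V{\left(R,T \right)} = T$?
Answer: $-1$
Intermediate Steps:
$K = 6$ ($K = 5 + \left(5 + 2 \left(-2\right)\right) = 5 + \left(5 - 4\right) = 5 + 1 = 6$)
$g{\left(F,B \right)} = -1$ ($g{\left(F,B \right)} = -1 - 0 = -1 + 0 = -1$)
$g{\left(K,-4 + 3 \right)} 13 + 12 = \left(-1\right) 13 + 12 = -13 + 12 = -1$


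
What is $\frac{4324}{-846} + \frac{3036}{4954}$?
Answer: $- \frac{100280}{22293} \approx -4.4983$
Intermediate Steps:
$\frac{4324}{-846} + \frac{3036}{4954} = 4324 \left(- \frac{1}{846}\right) + 3036 \cdot \frac{1}{4954} = - \frac{46}{9} + \frac{1518}{2477} = - \frac{100280}{22293}$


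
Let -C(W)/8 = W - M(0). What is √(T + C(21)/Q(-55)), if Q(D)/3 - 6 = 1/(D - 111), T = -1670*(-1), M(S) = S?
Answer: √1644092230/995 ≈ 40.751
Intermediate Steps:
T = 1670
Q(D) = 18 + 3/(-111 + D) (Q(D) = 18 + 3/(D - 111) = 18 + 3/(-111 + D))
C(W) = -8*W (C(W) = -8*(W - 1*0) = -8*(W + 0) = -8*W)
√(T + C(21)/Q(-55)) = √(1670 + (-8*21)/((3*(-665 + 6*(-55))/(-111 - 55)))) = √(1670 - 168*(-166/(3*(-665 - 330)))) = √(1670 - 168/(3*(-1/166)*(-995))) = √(1670 - 168/2985/166) = √(1670 - 168*166/2985) = √(1670 - 9296/995) = √(1652354/995) = √1644092230/995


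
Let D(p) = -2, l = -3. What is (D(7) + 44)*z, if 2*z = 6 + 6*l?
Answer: -252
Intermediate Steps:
z = -6 (z = (6 + 6*(-3))/2 = (6 - 18)/2 = (½)*(-12) = -6)
(D(7) + 44)*z = (-2 + 44)*(-6) = 42*(-6) = -252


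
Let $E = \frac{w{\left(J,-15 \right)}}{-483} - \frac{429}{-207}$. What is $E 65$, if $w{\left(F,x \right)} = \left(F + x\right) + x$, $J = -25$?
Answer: $\frac{22880}{161} \approx 142.11$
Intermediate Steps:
$w{\left(F,x \right)} = F + 2 x$
$E = \frac{352}{161}$ ($E = \frac{-25 + 2 \left(-15\right)}{-483} - \frac{429}{-207} = \left(-25 - 30\right) \left(- \frac{1}{483}\right) - - \frac{143}{69} = \left(-55\right) \left(- \frac{1}{483}\right) + \frac{143}{69} = \frac{55}{483} + \frac{143}{69} = \frac{352}{161} \approx 2.1863$)
$E 65 = \frac{352}{161} \cdot 65 = \frac{22880}{161}$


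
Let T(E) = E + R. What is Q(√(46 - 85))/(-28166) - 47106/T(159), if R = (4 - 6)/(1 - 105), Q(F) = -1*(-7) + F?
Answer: -68993012875/232904654 - I*√39/28166 ≈ -296.23 - 0.00022172*I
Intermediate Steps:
Q(F) = 7 + F
R = 1/52 (R = -2/(-104) = -2*(-1/104) = 1/52 ≈ 0.019231)
T(E) = 1/52 + E (T(E) = E + 1/52 = 1/52 + E)
Q(√(46 - 85))/(-28166) - 47106/T(159) = (7 + √(46 - 85))/(-28166) - 47106/(1/52 + 159) = (7 + √(-39))*(-1/28166) - 47106/8269/52 = (7 + I*√39)*(-1/28166) - 47106*52/8269 = (-7/28166 - I*√39/28166) - 2449512/8269 = -68993012875/232904654 - I*√39/28166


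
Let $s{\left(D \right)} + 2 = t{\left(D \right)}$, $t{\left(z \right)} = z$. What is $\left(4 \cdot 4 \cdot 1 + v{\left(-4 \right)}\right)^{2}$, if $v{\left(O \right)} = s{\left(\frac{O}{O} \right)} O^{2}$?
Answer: $0$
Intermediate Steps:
$s{\left(D \right)} = -2 + D$
$v{\left(O \right)} = - O^{2}$ ($v{\left(O \right)} = \left(-2 + \frac{O}{O}\right) O^{2} = \left(-2 + 1\right) O^{2} = - O^{2}$)
$\left(4 \cdot 4 \cdot 1 + v{\left(-4 \right)}\right)^{2} = \left(4 \cdot 4 \cdot 1 - \left(-4\right)^{2}\right)^{2} = \left(16 \cdot 1 - 16\right)^{2} = \left(16 - 16\right)^{2} = 0^{2} = 0$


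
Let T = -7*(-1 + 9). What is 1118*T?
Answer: -62608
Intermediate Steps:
T = -56 (T = -7*8 = -56)
1118*T = 1118*(-56) = -62608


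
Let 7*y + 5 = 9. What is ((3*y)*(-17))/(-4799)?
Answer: 204/33593 ≈ 0.0060727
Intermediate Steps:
y = 4/7 (y = -5/7 + (⅐)*9 = -5/7 + 9/7 = 4/7 ≈ 0.57143)
((3*y)*(-17))/(-4799) = ((3*(4/7))*(-17))/(-4799) = ((12/7)*(-17))*(-1/4799) = -204/7*(-1/4799) = 204/33593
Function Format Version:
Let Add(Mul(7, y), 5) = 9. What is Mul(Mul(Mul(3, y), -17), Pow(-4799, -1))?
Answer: Rational(204, 33593) ≈ 0.0060727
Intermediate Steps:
y = Rational(4, 7) (y = Add(Rational(-5, 7), Mul(Rational(1, 7), 9)) = Add(Rational(-5, 7), Rational(9, 7)) = Rational(4, 7) ≈ 0.57143)
Mul(Mul(Mul(3, y), -17), Pow(-4799, -1)) = Mul(Mul(Mul(3, Rational(4, 7)), -17), Pow(-4799, -1)) = Mul(Mul(Rational(12, 7), -17), Rational(-1, 4799)) = Mul(Rational(-204, 7), Rational(-1, 4799)) = Rational(204, 33593)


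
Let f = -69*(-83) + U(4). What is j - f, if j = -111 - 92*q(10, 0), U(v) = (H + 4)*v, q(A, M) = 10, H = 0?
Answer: -6774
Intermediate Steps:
U(v) = 4*v (U(v) = (0 + 4)*v = 4*v)
j = -1031 (j = -111 - 92*10 = -111 - 920 = -1031)
f = 5743 (f = -69*(-83) + 4*4 = 5727 + 16 = 5743)
j - f = -1031 - 1*5743 = -1031 - 5743 = -6774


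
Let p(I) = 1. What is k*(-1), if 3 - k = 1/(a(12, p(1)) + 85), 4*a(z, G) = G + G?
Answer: -511/171 ≈ -2.9883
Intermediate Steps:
a(z, G) = G/2 (a(z, G) = (G + G)/4 = (2*G)/4 = G/2)
k = 511/171 (k = 3 - 1/((½)*1 + 85) = 3 - 1/(½ + 85) = 3 - 1/171/2 = 3 - 1*2/171 = 3 - 2/171 = 511/171 ≈ 2.9883)
k*(-1) = (511/171)*(-1) = -511/171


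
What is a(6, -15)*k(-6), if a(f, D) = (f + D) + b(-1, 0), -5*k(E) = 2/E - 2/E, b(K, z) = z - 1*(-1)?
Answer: 0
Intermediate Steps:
b(K, z) = 1 + z (b(K, z) = z + 1 = 1 + z)
k(E) = 0 (k(E) = -(2/E - 2/E)/5 = -1/5*0 = 0)
a(f, D) = 1 + D + f (a(f, D) = (f + D) + (1 + 0) = (D + f) + 1 = 1 + D + f)
a(6, -15)*k(-6) = (1 - 15 + 6)*0 = -8*0 = 0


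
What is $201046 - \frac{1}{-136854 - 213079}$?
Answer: $\frac{70352629919}{349933} \approx 2.0105 \cdot 10^{5}$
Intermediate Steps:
$201046 - \frac{1}{-136854 - 213079} = 201046 - \frac{1}{-349933} = 201046 - - \frac{1}{349933} = 201046 + \frac{1}{349933} = \frac{70352629919}{349933}$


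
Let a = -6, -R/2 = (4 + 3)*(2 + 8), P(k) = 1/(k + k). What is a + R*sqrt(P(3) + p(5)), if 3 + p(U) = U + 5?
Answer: -6 - 70*sqrt(258)/3 ≈ -380.79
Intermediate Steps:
P(k) = 1/(2*k)
R = -140 (R = -2*(4 + 3)*(2 + 8) = -14*10 = -2*70 = -140)
p(U) = 2 + U (p(U) = -3 + (U + 5) = -3 + (5 + U) = 2 + U)
a + R*sqrt(P(3) + p(5)) = -6 - 140*sqrt((1/2)/3 + (2 + 5)) = -6 - 140*sqrt((1/2)*(1/3) + 7) = -6 - 140*sqrt(1/6 + 7) = -6 - 70*sqrt(258)/3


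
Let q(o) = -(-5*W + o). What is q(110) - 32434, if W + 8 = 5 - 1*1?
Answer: -32564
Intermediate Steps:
W = -4 (W = -8 + (5 - 1*1) = -8 + (5 - 1) = -8 + 4 = -4)
q(o) = -20 - o (q(o) = -(-5*(-4) + o) = -(20 + o) = -20 - o)
q(110) - 32434 = (-20 - 1*110) - 32434 = (-20 - 110) - 32434 = -130 - 32434 = -32564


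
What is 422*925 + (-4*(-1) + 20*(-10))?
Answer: 390154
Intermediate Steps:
422*925 + (-4*(-1) + 20*(-10)) = 390350 + (4 - 200) = 390350 - 196 = 390154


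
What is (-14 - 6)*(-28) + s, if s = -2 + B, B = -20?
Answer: 538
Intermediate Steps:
s = -22 (s = -2 - 20 = -22)
(-14 - 6)*(-28) + s = (-14 - 6)*(-28) - 22 = -20*(-28) - 22 = 560 - 22 = 538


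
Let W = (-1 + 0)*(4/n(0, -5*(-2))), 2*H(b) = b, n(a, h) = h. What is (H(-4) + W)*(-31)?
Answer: 372/5 ≈ 74.400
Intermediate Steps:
H(b) = b/2
W = -⅖ (W = (-1 + 0)*(4/((-5*(-2)))) = -4/10 = -1*⅖ = -⅖ ≈ -0.40000)
(H(-4) + W)*(-31) = ((½)*(-4) - ⅖)*(-31) = (-2 - ⅖)*(-31) = -12/5*(-31) = 372/5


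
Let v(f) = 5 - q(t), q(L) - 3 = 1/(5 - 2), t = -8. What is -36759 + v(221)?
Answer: -110272/3 ≈ -36757.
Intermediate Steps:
q(L) = 10/3 (q(L) = 3 + 1/(5 - 2) = 3 + 1/3 = 3 + ⅓ = 10/3)
v(f) = 5/3 (v(f) = 5 - 1*10/3 = 5 - 10/3 = 5/3)
-36759 + v(221) = -36759 + 5/3 = -110272/3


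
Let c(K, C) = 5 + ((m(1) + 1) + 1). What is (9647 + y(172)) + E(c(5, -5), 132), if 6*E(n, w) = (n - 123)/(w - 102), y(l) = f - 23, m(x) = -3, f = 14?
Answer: 1734721/180 ≈ 9637.3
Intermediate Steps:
y(l) = -9 (y(l) = 14 - 23 = -9)
c(K, C) = 4 (c(K, C) = 5 + ((-3 + 1) + 1) = 5 + (-2 + 1) = 5 - 1 = 4)
E(n, w) = (-123 + n)/(6*(-102 + w)) (E(n, w) = ((n - 123)/(w - 102))/6 = ((-123 + n)/(-102 + w))/6 = (-123 + n)/(6*(-102 + w)))
(9647 + y(172)) + E(c(5, -5), 132) = (9647 - 9) + (-123 + 4)/(6*(-102 + 132)) = 9638 + (1/6)*(-119)/30 = 9638 + (1/6)*(1/30)*(-119) = 9638 - 119/180 = 1734721/180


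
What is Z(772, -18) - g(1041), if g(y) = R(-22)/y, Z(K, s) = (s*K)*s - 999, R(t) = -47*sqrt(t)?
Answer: 249129 + 47*I*sqrt(22)/1041 ≈ 2.4913e+5 + 0.21177*I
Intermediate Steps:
Z(K, s) = -999 + K*s**2 (Z(K, s) = (K*s)*s - 999 = K*s**2 - 999 = -999 + K*s**2)
g(y) = -47*I*sqrt(22)/y (g(y) = (-47*I*sqrt(22))/y = -47*I*sqrt(22)/y)
Z(772, -18) - g(1041) = (-999 + 772*(-18)**2) - (-47)*I*sqrt(22)/1041 = (-999 + 772*324) - (-47)*I*sqrt(22)/1041 = (-999 + 250128) - (-47)*I*sqrt(22)/1041 = 249129 + 47*I*sqrt(22)/1041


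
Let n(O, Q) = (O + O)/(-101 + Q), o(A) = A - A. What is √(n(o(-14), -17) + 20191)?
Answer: √20191 ≈ 142.09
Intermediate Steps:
o(A) = 0
n(O, Q) = 2*O/(-101 + Q) (n(O, Q) = (2*O)/(-101 + Q) = 2*O/(-101 + Q))
√(n(o(-14), -17) + 20191) = √(2*0/(-101 - 17) + 20191) = √(2*0/(-118) + 20191) = √(2*0*(-1/118) + 20191) = √(0 + 20191) = √20191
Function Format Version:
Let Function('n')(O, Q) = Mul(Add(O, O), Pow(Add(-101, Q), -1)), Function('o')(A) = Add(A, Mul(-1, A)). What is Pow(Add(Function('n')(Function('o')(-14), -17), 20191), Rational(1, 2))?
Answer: Pow(20191, Rational(1, 2)) ≈ 142.09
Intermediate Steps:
Function('o')(A) = 0
Function('n')(O, Q) = Mul(2, O, Pow(Add(-101, Q), -1)) (Function('n')(O, Q) = Mul(Mul(2, O), Pow(Add(-101, Q), -1)) = Mul(2, O, Pow(Add(-101, Q), -1)))
Pow(Add(Function('n')(Function('o')(-14), -17), 20191), Rational(1, 2)) = Pow(Add(Mul(2, 0, Pow(Add(-101, -17), -1)), 20191), Rational(1, 2)) = Pow(Add(Mul(2, 0, Pow(-118, -1)), 20191), Rational(1, 2)) = Pow(Add(Mul(2, 0, Rational(-1, 118)), 20191), Rational(1, 2)) = Pow(Add(0, 20191), Rational(1, 2)) = Pow(20191, Rational(1, 2))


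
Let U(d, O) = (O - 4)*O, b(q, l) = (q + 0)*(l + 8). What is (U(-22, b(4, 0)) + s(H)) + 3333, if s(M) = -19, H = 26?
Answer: 4210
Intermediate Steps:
b(q, l) = q*(8 + l)
U(d, O) = O*(-4 + O) (U(d, O) = (-4 + O)*O = O*(-4 + O))
(U(-22, b(4, 0)) + s(H)) + 3333 = ((4*(8 + 0))*(-4 + 4*(8 + 0)) - 19) + 3333 = ((4*8)*(-4 + 4*8) - 19) + 3333 = (32*(-4 + 32) - 19) + 3333 = (32*28 - 19) + 3333 = (896 - 19) + 3333 = 877 + 3333 = 4210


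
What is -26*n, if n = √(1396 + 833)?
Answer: -26*√2229 ≈ -1227.5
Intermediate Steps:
n = √2229 ≈ 47.212
-26*n = -26*√2229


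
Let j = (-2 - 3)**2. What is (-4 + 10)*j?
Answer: 150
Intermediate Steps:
j = 25 (j = (-5)**2 = 25)
(-4 + 10)*j = (-4 + 10)*25 = 6*25 = 150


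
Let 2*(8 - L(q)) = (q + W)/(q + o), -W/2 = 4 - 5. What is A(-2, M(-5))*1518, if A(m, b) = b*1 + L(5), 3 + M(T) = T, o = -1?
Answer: -5313/4 ≈ -1328.3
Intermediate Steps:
W = 2 (W = -2*(4 - 5) = -2*(-1) = 2)
M(T) = -3 + T
L(q) = 8 - (2 + q)/(2*(-1 + q)) (L(q) = 8 - (q + 2)/(2*(q - 1)) = 8 - (2 + q)/(2*(-1 + q)))
A(m, b) = 57/8 + b (A(m, b) = b*1 + 3*(-6 + 5*5)/(2*(-1 + 5)) = b + (3/2)*(-6 + 25)/4 = b + (3/2)*(1/4)*19 = b + 57/8 = 57/8 + b)
A(-2, M(-5))*1518 = (57/8 + (-3 - 5))*1518 = (57/8 - 8)*1518 = -7/8*1518 = -5313/4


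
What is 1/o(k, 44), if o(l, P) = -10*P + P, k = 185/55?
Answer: -1/396 ≈ -0.0025253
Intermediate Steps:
k = 37/11 (k = 185*(1/55) = 37/11 ≈ 3.3636)
o(l, P) = -9*P
1/o(k, 44) = 1/(-9*44) = 1/(-396) = -1/396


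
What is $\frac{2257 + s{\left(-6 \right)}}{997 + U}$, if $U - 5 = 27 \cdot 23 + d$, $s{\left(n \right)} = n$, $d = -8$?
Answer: $\frac{2251}{1615} \approx 1.3938$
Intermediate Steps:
$U = 618$ ($U = 5 + \left(27 \cdot 23 - 8\right) = 5 + \left(621 - 8\right) = 5 + 613 = 618$)
$\frac{2257 + s{\left(-6 \right)}}{997 + U} = \frac{2257 - 6}{997 + 618} = \frac{2251}{1615}$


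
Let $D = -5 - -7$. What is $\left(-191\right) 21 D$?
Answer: $-8022$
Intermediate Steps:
$D = 2$ ($D = -5 + 7 = 2$)
$\left(-191\right) 21 D = \left(-191\right) 21 \cdot 2 = \left(-4011\right) 2 = -8022$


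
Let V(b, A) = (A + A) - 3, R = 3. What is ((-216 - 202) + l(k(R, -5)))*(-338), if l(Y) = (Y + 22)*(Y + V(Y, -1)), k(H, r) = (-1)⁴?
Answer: 172380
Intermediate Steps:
V(b, A) = -3 + 2*A (V(b, A) = 2*A - 3 = -3 + 2*A)
k(H, r) = 1
l(Y) = (-5 + Y)*(22 + Y) (l(Y) = (Y + 22)*(Y + (-3 + 2*(-1))) = (22 + Y)*(Y + (-3 - 2)) = (22 + Y)*(Y - 5) = (22 + Y)*(-5 + Y) = (-5 + Y)*(22 + Y))
((-216 - 202) + l(k(R, -5)))*(-338) = ((-216 - 202) + (-110 + 1² + 17*1))*(-338) = (-418 + (-110 + 1 + 17))*(-338) = (-418 - 92)*(-338) = -510*(-338) = 172380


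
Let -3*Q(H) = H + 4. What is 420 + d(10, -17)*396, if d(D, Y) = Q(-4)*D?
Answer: 420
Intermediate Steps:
Q(H) = -4/3 - H/3 (Q(H) = -(H + 4)/3 = -(4 + H)/3 = -4/3 - H/3)
d(D, Y) = 0 (d(D, Y) = (-4/3 - ⅓*(-4))*D = (-4/3 + 4/3)*D = 0*D = 0)
420 + d(10, -17)*396 = 420 + 0*396 = 420 + 0 = 420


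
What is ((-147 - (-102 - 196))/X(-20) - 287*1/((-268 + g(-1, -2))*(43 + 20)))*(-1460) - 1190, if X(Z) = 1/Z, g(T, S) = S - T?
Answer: 10671732350/2421 ≈ 4.4080e+6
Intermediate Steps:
((-147 - (-102 - 196))/X(-20) - 287*1/((-268 + g(-1, -2))*(43 + 20)))*(-1460) - 1190 = ((-147 - (-102 - 196))/(1/(-20)) - 287*1/((-268 + (-2 - 1*(-1)))*(43 + 20)))*(-1460) - 1190 = ((-147 - 1*(-298))/(-1/20) - 287*1/(63*(-268 + (-2 + 1))))*(-1460) - 1190 = ((-147 + 298)*(-20) - 287*1/(63*(-268 - 1)))*(-1460) - 1190 = (151*(-20) - 287/((-269*63)))*(-1460) - 1190 = (-3020 - 287/(-16947))*(-1460) - 1190 = (-3020 - 287*(-1/16947))*(-1460) - 1190 = (-3020 + 41/2421)*(-1460) - 1190 = -7311379/2421*(-1460) - 1190 = 10674613340/2421 - 1190 = 10671732350/2421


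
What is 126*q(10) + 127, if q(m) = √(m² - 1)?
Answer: 127 + 378*√11 ≈ 1380.7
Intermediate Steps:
q(m) = √(-1 + m²)
126*q(10) + 127 = 126*√(-1 + 10²) + 127 = 126*√(-1 + 100) + 127 = 126*√99 + 127 = 126*(3*√11) + 127 = 378*√11 + 127 = 127 + 378*√11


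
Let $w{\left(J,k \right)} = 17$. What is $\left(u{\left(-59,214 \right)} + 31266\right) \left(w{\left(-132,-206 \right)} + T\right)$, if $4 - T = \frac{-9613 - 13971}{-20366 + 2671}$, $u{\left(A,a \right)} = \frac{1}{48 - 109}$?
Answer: $\frac{132747055895}{215879} \approx 6.1491 \cdot 10^{5}$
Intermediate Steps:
$u{\left(A,a \right)} = - \frac{1}{61}$ ($u{\left(A,a \right)} = \frac{1}{-61} = - \frac{1}{61}$)
$T = \frac{47196}{17695}$ ($T = 4 - \frac{-9613 - 13971}{-20366 + 2671} = 4 - - \frac{23584}{-17695} = 4 - \left(-23584\right) \left(- \frac{1}{17695}\right) = 4 - \frac{23584}{17695} = \frac{47196}{17695} \approx 2.6672$)
$\left(u{\left(-59,214 \right)} + 31266\right) \left(w{\left(-132,-206 \right)} + T\right) = \left(- \frac{1}{61} + 31266\right) \left(17 + \frac{47196}{17695}\right) = \frac{1907225}{61} \cdot \frac{348011}{17695} = \frac{132747055895}{215879}$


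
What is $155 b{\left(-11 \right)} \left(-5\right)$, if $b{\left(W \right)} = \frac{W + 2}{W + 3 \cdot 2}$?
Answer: $-1395$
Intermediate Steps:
$b{\left(W \right)} = \frac{2 + W}{6 + W}$ ($b{\left(W \right)} = \frac{2 + W}{W + 6} = \frac{2 + W}{6 + W}$)
$155 b{\left(-11 \right)} \left(-5\right) = 155 \frac{2 - 11}{6 - 11} \left(-5\right) = 155 \frac{1}{-5} \left(-9\right) \left(-5\right) = 155 \left(\left(- \frac{1}{5}\right) \left(-9\right)\right) \left(-5\right) = 155 \cdot \frac{9}{5} \left(-5\right) = 279 \left(-5\right) = -1395$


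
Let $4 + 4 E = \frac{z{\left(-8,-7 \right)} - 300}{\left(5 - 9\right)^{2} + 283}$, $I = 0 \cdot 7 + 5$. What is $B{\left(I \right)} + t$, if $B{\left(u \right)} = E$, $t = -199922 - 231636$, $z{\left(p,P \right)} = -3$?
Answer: $- \frac{516144867}{1196} \approx -4.3156 \cdot 10^{5}$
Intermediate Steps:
$t = -431558$ ($t = -199922 - 231636 = -431558$)
$I = 5$ ($I = 0 + 5 = 5$)
$E = - \frac{1499}{1196}$ ($E = -1 + \frac{\left(-3 - 300\right) \frac{1}{\left(5 - 9\right)^{2} + 283}}{4} = -1 + \frac{\left(-303\right) \frac{1}{\left(-4\right)^{2} + 283}}{4} = -1 + \frac{\left(-303\right) \frac{1}{16 + 283}}{4} = -1 + \frac{\left(-303\right) \frac{1}{299}}{4} = -1 + \frac{1}{4} \left(- \frac{303}{299}\right) = -1 - \frac{303}{1196} = - \frac{1499}{1196} \approx -1.2533$)
$B{\left(u \right)} = - \frac{1499}{1196}$
$B{\left(I \right)} + t = - \frac{1499}{1196} - 431558 = - \frac{516144867}{1196}$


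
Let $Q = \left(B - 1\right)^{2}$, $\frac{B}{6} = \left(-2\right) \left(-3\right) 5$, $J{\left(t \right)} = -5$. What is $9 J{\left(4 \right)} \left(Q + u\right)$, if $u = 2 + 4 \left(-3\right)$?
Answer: $-1441395$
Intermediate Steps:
$u = -10$ ($u = 2 - 12 = -10$)
$B = 180$ ($B = 6 \left(-2\right) \left(-3\right) 5 = 6 \cdot 6 \cdot 5 = 6 \cdot 30 = 180$)
$Q = 32041$ ($Q = \left(180 - 1\right)^{2} = 179^{2} = 32041$)
$9 J{\left(4 \right)} \left(Q + u\right) = 9 \left(-5\right) \left(32041 - 10\right) = \left(-45\right) 32031 = -1441395$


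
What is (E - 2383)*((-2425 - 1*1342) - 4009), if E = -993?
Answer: 26251776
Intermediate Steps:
(E - 2383)*((-2425 - 1*1342) - 4009) = (-993 - 2383)*((-2425 - 1*1342) - 4009) = -3376*((-2425 - 1342) - 4009) = -3376*(-3767 - 4009) = -3376*(-7776) = 26251776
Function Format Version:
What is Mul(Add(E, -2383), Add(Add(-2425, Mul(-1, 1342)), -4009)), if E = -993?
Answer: 26251776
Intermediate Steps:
Mul(Add(E, -2383), Add(Add(-2425, Mul(-1, 1342)), -4009)) = Mul(Add(-993, -2383), Add(Add(-2425, Mul(-1, 1342)), -4009)) = Mul(-3376, Add(Add(-2425, -1342), -4009)) = Mul(-3376, Add(-3767, -4009)) = Mul(-3376, -7776) = 26251776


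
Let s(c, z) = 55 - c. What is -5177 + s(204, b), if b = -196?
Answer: -5326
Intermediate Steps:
-5177 + s(204, b) = -5177 + (55 - 1*204) = -5177 + (55 - 204) = -5177 - 149 = -5326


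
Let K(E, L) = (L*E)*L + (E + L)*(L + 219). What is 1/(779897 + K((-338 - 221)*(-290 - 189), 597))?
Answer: 1/95652190274 ≈ 1.0455e-11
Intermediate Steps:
K(E, L) = E*L**2 + (219 + L)*(E + L) (K(E, L) = (E*L)*L + (E + L)*(219 + L) = E*L**2 + (219 + L)*(E + L))
1/(779897 + K((-338 - 221)*(-290 - 189), 597)) = 1/(779897 + (597**2 + 219*((-338 - 221)*(-290 - 189)) + 219*597 + ((-338 - 221)*(-290 - 189))*597 + ((-338 - 221)*(-290 - 189))*597**2)) = 1/(779897 + (356409 + 219*(-559*(-479)) + 130743 - 559*(-479)*597 - 559*(-479)*356409)) = 1/(779897 + (356409 + 219*267761 + 130743 + 267761*597 + 267761*356409)) = 1/(779897 + (356409 + 58639659 + 130743 + 159853317 + 95432430249)) = 1/(779897 + 95651410377) = 1/95652190274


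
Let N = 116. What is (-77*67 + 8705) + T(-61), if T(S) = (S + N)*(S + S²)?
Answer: 204846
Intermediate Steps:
T(S) = (116 + S)*(S + S²) (T(S) = (S + 116)*(S + S²) = (116 + S)*(S + S²))
(-77*67 + 8705) + T(-61) = (-77*67 + 8705) - 61*(116 + (-61)² + 117*(-61)) = (-5159 + 8705) - 61*(116 + 3721 - 7137) = 3546 - 61*(-3300) = 3546 + 201300 = 204846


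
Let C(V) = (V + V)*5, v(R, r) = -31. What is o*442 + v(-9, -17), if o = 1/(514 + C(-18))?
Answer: -4956/167 ≈ -29.677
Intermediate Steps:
C(V) = 10*V (C(V) = (2*V)*5 = 10*V)
o = 1/334 (o = 1/(514 + 10*(-18)) = 1/(514 - 180) = 1/334 ≈ 0.0029940)
o*442 + v(-9, -17) = (1/334)*442 - 31 = 221/167 - 31 = -4956/167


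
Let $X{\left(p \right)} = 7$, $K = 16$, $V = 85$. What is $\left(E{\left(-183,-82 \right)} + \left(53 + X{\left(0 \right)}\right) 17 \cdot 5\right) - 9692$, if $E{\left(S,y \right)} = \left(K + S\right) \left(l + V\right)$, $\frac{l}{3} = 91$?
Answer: $-64378$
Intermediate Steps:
$l = 273$ ($l = 3 \cdot 91 = 273$)
$E{\left(S,y \right)} = 5728 + 358 S$ ($E{\left(S,y \right)} = \left(16 + S\right) \left(273 + 85\right) = \left(16 + S\right) 358 = 5728 + 358 S$)
$\left(E{\left(-183,-82 \right)} + \left(53 + X{\left(0 \right)}\right) 17 \cdot 5\right) - 9692 = \left(\left(5728 + 358 \left(-183\right)\right) + \left(53 + 7\right) 17 \cdot 5\right) - 9692 = \left(\left(5728 - 65514\right) + 60 \cdot 85\right) - 9692 = \left(-59786 + 5100\right) - 9692 = -54686 - 9692 = -64378$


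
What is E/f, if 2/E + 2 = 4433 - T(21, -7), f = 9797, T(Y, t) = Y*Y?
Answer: 1/19545015 ≈ 5.1164e-8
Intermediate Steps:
T(Y, t) = Y**2
E = 1/1995 (E = 2/(-2 + (4433 - 1*21**2)) = 2/(-2 + (4433 - 1*441)) = 2/(-2 + (4433 - 441)) = 2/(-2 + 3992) = 2/3990 = 2*(1/3990) = 1/1995 ≈ 0.00050125)
E/f = (1/1995)/9797 = (1/1995)*(1/9797) = 1/19545015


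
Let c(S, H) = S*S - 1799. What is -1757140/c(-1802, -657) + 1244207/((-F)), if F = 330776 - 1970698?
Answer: 231276615151/1064442211682 ≈ 0.21727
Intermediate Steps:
F = -1639922
c(S, H) = -1799 + S**2 (c(S, H) = S**2 - 1799 = -1799 + S**2)
-1757140/c(-1802, -657) + 1244207/((-F)) = -1757140/(-1799 + (-1802)**2) + 1244207/((-1*(-1639922))) = -1757140/(-1799 + 3247204) + 1244207/1639922 = -1757140/3245405 + 1244207*(1/1639922) = -1757140*1/3245405 + 1244207/1639922 = -351428/649081 + 1244207/1639922 = 231276615151/1064442211682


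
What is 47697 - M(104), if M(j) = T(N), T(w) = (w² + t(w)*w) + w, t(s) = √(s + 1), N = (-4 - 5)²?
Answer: 41055 - 81*√82 ≈ 40322.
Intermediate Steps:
N = 81 (N = (-9)² = 81)
t(s) = √(1 + s)
T(w) = w + w² + w*√(1 + w) (T(w) = (w² + √(1 + w)*w) + w = (w² + w*√(1 + w)) + w = w + w² + w*√(1 + w))
M(j) = 6642 + 81*√82 (M(j) = 81*(1 + 81 + √(1 + 81)) = 81*(1 + 81 + √82) = 81*(82 + √82) = 6642 + 81*√82)
47697 - M(104) = 47697 - (6642 + 81*√82) = 47697 + (-6642 - 81*√82) = 41055 - 81*√82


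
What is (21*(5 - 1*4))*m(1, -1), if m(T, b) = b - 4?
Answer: -105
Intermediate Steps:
m(T, b) = -4 + b
(21*(5 - 1*4))*m(1, -1) = (21*(5 - 1*4))*(-4 - 1) = (21*(5 - 4))*(-5) = (21*1)*(-5) = 21*(-5) = -105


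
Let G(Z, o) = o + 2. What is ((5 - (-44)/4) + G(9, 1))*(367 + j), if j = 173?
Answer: 10260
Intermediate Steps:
G(Z, o) = 2 + o
((5 - (-44)/4) + G(9, 1))*(367 + j) = ((5 - (-44)/4) + (2 + 1))*(367 + 173) = ((5 - (-44)/4) + 3)*540 = ((5 - 11*(-1)) + 3)*540 = ((5 + 11) + 3)*540 = (16 + 3)*540 = 19*540 = 10260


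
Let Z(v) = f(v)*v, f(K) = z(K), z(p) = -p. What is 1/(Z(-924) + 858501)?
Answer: 1/4725 ≈ 0.00021164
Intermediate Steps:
f(K) = -K
Z(v) = -v**2 (Z(v) = (-v)*v = -v**2)
1/(Z(-924) + 858501) = 1/(-1*(-924)**2 + 858501) = 1/(-1*853776 + 858501) = 1/(-853776 + 858501) = 1/4725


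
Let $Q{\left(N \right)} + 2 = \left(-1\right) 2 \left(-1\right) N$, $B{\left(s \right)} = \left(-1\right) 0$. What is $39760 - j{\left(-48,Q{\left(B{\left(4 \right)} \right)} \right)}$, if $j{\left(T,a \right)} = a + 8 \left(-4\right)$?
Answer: $39794$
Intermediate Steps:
$B{\left(s \right)} = 0$
$Q{\left(N \right)} = -2 + 2 N$ ($Q{\left(N \right)} = -2 + \left(-1\right) 2 \left(-1\right) N = -2 + \left(-2\right) \left(-1\right) N = -2 + 2 N$)
$j{\left(T,a \right)} = -32 + a$ ($j{\left(T,a \right)} = a - 32 = -32 + a$)
$39760 - j{\left(-48,Q{\left(B{\left(4 \right)} \right)} \right)} = 39760 - \left(-32 + \left(-2 + 2 \cdot 0\right)\right) = 39760 - \left(-32 + \left(-2 + 0\right)\right) = 39760 - \left(-32 - 2\right) = 39760 - -34 = 39760 + 34 = 39794$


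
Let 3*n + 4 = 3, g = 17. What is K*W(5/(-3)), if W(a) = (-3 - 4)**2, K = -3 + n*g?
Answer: -1274/3 ≈ -424.67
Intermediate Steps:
n = -1/3 (n = -4/3 + (1/3)*3 = -4/3 + 1 = -1/3 ≈ -0.33333)
K = -26/3 (K = -3 - 1/3*17 = -3 - 17/3 = -26/3 ≈ -8.6667)
W(a) = 49 (W(a) = (-7)**2 = 49)
K*W(5/(-3)) = -26/3*49 = -1274/3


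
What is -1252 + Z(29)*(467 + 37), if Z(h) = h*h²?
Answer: 12290804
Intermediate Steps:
Z(h) = h³
-1252 + Z(29)*(467 + 37) = -1252 + 29³*(467 + 37) = -1252 + 24389*504 = -1252 + 12292056 = 12290804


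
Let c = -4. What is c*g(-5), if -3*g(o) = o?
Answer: -20/3 ≈ -6.6667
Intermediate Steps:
g(o) = -o/3
c*g(-5) = -(-4)*(-5)/3 = -4*5/3 = -20/3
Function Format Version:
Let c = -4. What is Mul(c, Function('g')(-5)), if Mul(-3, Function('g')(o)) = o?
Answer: Rational(-20, 3) ≈ -6.6667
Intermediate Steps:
Function('g')(o) = Mul(Rational(-1, 3), o)
Mul(c, Function('g')(-5)) = Mul(-4, Mul(Rational(-1, 3), -5)) = Mul(-4, Rational(5, 3)) = Rational(-20, 3)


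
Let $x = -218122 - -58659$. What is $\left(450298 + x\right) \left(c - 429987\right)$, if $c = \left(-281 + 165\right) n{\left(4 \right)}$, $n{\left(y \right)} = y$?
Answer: $-125190216585$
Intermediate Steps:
$x = -159463$ ($x = -218122 + 58659 = -159463$)
$c = -464$ ($c = \left(-281 + 165\right) 4 = \left(-116\right) 4 = -464$)
$\left(450298 + x\right) \left(c - 429987\right) = \left(450298 - 159463\right) \left(-464 - 429987\right) = 290835 \left(-430451\right) = -125190216585$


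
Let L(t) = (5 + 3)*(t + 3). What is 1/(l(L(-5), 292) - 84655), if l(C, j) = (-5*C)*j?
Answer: -1/61295 ≈ -1.6315e-5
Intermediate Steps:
L(t) = 24 + 8*t (L(t) = 8*(3 + t) = 24 + 8*t)
l(C, j) = -5*C*j
1/(l(L(-5), 292) - 84655) = 1/(-5*(24 + 8*(-5))*292 - 84655) = 1/(-5*(24 - 40)*292 - 84655) = 1/(-5*(-16)*292 - 84655) = 1/(23360 - 84655) = 1/(-61295) = -1/61295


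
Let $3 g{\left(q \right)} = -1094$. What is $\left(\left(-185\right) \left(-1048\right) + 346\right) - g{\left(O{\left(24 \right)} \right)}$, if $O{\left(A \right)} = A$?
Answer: $\frac{583772}{3} \approx 1.9459 \cdot 10^{5}$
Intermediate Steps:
$g{\left(q \right)} = - \frac{1094}{3}$ ($g{\left(q \right)} = \frac{1}{3} \left(-1094\right) = - \frac{1094}{3}$)
$\left(\left(-185\right) \left(-1048\right) + 346\right) - g{\left(O{\left(24 \right)} \right)} = \left(\left(-185\right) \left(-1048\right) + 346\right) - - \frac{1094}{3} = \left(193880 + 346\right) + \frac{1094}{3} = 194226 + \frac{1094}{3} = \frac{583772}{3}$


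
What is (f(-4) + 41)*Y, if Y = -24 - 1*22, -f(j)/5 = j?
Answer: -2806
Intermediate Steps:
f(j) = -5*j
Y = -46 (Y = -24 - 22 = -46)
(f(-4) + 41)*Y = (-5*(-4) + 41)*(-46) = (20 + 41)*(-46) = 61*(-46) = -2806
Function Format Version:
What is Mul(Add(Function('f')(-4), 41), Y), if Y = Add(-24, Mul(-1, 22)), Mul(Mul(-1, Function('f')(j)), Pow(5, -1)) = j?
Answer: -2806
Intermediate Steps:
Function('f')(j) = Mul(-5, j)
Y = -46 (Y = Add(-24, -22) = -46)
Mul(Add(Function('f')(-4), 41), Y) = Mul(Add(Mul(-5, -4), 41), -46) = Mul(Add(20, 41), -46) = Mul(61, -46) = -2806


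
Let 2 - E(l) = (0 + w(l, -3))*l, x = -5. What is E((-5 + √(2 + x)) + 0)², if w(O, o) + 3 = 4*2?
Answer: 654 - 270*I*√3 ≈ 654.0 - 467.65*I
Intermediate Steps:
w(O, o) = 5 (w(O, o) = -3 + 4*2 = -3 + 8 = 5)
E(l) = 2 - 5*l (E(l) = 2 - (0 + 5)*l = 2 - 5*l)
E((-5 + √(2 + x)) + 0)² = (2 - 5*((-5 + √(2 - 5)) + 0))² = (2 - 5*((-5 + √(-3)) + 0))² = (2 - 5*((-5 + I*√3) + 0))² = (2 - 5*(-5 + I*√3))² = (2 + (25 - 5*I*√3))² = (27 - 5*I*√3)²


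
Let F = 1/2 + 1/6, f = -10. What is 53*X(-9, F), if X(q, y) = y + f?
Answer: -1484/3 ≈ -494.67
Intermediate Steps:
F = 2/3 (F = 1*(1/2) + 1*(1/6) = 1/2 + 1/6 = 2/3 ≈ 0.66667)
X(q, y) = -10 + y (X(q, y) = y - 10 = -10 + y)
53*X(-9, F) = 53*(-10 + 2/3) = 53*(-28/3) = -1484/3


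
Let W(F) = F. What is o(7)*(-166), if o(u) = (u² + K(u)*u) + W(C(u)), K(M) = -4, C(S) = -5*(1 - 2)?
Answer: -4316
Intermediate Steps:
C(S) = 5 (C(S) = -5*(-1) = 5)
o(u) = 5 + u² - 4*u (o(u) = (u² - 4*u) + 5 = 5 + u² - 4*u)
o(7)*(-166) = (5 + 7² - 4*7)*(-166) = (5 + 49 - 28)*(-166) = 26*(-166) = -4316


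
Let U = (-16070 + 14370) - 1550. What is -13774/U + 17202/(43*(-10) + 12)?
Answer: -12537242/339625 ≈ -36.915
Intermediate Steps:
U = -3250 (U = -1700 - 1550 = -3250)
-13774/U + 17202/(43*(-10) + 12) = -13774/(-3250) + 17202/(43*(-10) + 12) = -13774*(-1/3250) + 17202/(-430 + 12) = 6887/1625 + 17202/(-418) = 6887/1625 + 17202*(-1/418) = 6887/1625 - 8601/209 = -12537242/339625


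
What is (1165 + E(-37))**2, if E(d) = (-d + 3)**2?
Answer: 7645225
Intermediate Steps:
E(d) = (3 - d)**2
(1165 + E(-37))**2 = (1165 + (-3 - 37)**2)**2 = (1165 + (-40)**2)**2 = (1165 + 1600)**2 = 2765**2 = 7645225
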